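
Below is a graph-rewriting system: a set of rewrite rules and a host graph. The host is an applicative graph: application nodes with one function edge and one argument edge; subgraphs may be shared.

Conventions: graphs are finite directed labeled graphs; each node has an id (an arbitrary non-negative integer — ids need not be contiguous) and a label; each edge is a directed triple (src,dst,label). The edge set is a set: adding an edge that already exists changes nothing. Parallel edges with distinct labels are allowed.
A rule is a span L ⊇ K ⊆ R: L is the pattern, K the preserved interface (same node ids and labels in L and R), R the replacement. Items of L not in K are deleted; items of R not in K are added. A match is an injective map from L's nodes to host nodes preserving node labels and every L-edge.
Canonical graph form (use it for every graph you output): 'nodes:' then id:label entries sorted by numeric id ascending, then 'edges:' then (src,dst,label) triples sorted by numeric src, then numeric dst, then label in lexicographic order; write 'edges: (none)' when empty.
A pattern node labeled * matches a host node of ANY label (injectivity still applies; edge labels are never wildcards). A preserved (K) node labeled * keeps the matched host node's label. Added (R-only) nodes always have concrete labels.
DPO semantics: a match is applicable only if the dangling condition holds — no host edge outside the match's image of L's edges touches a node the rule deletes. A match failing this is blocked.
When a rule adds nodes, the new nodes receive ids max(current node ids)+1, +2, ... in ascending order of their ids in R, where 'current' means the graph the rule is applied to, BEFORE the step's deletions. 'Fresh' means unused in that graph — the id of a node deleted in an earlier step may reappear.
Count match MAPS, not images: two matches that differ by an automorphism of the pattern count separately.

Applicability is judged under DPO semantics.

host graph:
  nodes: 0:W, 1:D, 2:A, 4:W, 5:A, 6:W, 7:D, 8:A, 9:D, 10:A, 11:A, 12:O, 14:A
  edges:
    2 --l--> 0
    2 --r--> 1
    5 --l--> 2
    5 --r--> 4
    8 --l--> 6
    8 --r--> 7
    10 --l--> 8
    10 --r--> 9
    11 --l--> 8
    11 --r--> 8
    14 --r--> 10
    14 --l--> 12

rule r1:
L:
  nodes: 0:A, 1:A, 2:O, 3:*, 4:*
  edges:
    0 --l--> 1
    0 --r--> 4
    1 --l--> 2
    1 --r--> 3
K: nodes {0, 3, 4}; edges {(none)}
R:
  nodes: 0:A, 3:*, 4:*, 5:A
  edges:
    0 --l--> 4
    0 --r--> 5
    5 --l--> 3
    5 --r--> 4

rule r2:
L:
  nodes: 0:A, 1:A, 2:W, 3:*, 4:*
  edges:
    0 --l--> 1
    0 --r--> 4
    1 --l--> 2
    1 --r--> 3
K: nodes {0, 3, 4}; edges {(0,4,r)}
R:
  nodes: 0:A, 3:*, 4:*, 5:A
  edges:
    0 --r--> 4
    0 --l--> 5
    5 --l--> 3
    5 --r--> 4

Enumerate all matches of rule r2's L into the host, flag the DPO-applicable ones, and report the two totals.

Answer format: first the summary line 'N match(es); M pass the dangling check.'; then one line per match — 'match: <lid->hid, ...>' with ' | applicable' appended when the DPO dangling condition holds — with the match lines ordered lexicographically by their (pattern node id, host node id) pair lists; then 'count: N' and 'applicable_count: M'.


2 match(es); 1 pass the dangling check.
match: 0->5, 1->2, 2->0, 3->1, 4->4 | applicable
match: 0->10, 1->8, 2->6, 3->7, 4->9
count: 2
applicable_count: 1


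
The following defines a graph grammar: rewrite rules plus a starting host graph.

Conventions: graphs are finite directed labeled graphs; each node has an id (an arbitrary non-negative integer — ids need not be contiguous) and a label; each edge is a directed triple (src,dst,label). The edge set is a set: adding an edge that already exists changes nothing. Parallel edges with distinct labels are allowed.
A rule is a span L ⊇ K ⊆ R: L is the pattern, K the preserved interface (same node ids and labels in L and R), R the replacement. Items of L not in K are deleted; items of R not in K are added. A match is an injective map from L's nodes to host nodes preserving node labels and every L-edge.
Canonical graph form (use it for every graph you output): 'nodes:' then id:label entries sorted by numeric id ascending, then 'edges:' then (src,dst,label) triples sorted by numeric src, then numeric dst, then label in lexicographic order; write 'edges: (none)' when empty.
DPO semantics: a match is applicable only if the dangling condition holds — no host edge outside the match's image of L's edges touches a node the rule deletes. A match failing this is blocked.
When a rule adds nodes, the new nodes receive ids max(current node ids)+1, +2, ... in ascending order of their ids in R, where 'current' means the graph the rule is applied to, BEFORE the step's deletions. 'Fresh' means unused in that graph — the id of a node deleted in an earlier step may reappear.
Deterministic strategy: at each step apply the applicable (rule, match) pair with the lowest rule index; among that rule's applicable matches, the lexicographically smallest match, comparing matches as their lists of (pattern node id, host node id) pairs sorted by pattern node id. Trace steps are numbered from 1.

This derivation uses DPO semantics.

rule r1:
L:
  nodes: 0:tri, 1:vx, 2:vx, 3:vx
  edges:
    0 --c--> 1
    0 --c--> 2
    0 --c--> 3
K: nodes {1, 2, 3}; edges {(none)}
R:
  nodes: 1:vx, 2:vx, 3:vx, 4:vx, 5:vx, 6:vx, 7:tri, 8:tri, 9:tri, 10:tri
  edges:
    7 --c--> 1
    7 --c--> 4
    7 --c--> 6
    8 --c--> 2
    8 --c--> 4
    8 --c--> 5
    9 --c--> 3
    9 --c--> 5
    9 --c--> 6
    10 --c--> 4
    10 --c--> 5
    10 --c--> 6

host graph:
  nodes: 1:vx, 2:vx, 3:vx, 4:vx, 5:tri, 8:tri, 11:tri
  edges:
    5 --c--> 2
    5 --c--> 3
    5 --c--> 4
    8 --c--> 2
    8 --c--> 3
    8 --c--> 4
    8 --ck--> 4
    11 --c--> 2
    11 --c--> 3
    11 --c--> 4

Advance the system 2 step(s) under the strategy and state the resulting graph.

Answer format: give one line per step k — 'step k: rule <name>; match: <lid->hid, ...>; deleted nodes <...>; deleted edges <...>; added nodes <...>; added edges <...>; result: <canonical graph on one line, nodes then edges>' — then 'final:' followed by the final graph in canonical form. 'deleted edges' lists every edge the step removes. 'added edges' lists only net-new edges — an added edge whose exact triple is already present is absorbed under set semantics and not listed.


step 1: rule r1; match: 0->5, 1->2, 2->3, 3->4; deleted nodes 5; deleted edges (5,2,c); (5,3,c); (5,4,c); added nodes 12, 13, 14, 15, 16, 17, 18; added edges (15,2,c); (15,12,c); (15,14,c); (16,3,c); (16,12,c); (16,13,c); (17,4,c); (17,13,c); (17,14,c); (18,12,c); (18,13,c); (18,14,c); result: nodes: 1:vx, 2:vx, 3:vx, 4:vx, 8:tri, 11:tri, 12:vx, 13:vx, 14:vx, 15:tri, 16:tri, 17:tri, 18:tri edges: (8,2,c); (8,3,c); (8,4,c); (8,4,ck); (11,2,c); (11,3,c); (11,4,c); (15,2,c); (15,12,c); (15,14,c); (16,3,c); (16,12,c); (16,13,c); (17,4,c); (17,13,c); (17,14,c); (18,12,c); (18,13,c); (18,14,c)
step 2: rule r1; match: 0->11, 1->2, 2->3, 3->4; deleted nodes 11; deleted edges (11,2,c); (11,3,c); (11,4,c); added nodes 19, 20, 21, 22, 23, 24, 25; added edges (22,2,c); (22,19,c); (22,21,c); (23,3,c); (23,19,c); (23,20,c); (24,4,c); (24,20,c); (24,21,c); (25,19,c); (25,20,c); (25,21,c); result: nodes: 1:vx, 2:vx, 3:vx, 4:vx, 8:tri, 12:vx, 13:vx, 14:vx, 15:tri, 16:tri, 17:tri, 18:tri, 19:vx, 20:vx, 21:vx, 22:tri, 23:tri, 24:tri, 25:tri edges: (8,2,c); (8,3,c); (8,4,c); (8,4,ck); (15,2,c); (15,12,c); (15,14,c); (16,3,c); (16,12,c); (16,13,c); (17,4,c); (17,13,c); (17,14,c); (18,12,c); (18,13,c); (18,14,c); (22,2,c); (22,19,c); (22,21,c); (23,3,c); (23,19,c); (23,20,c); (24,4,c); (24,20,c); (24,21,c); (25,19,c); (25,20,c); (25,21,c)
final:
nodes: 1:vx, 2:vx, 3:vx, 4:vx, 8:tri, 12:vx, 13:vx, 14:vx, 15:tri, 16:tri, 17:tri, 18:tri, 19:vx, 20:vx, 21:vx, 22:tri, 23:tri, 24:tri, 25:tri
edges: (8,2,c); (8,3,c); (8,4,c); (8,4,ck); (15,2,c); (15,12,c); (15,14,c); (16,3,c); (16,12,c); (16,13,c); (17,4,c); (17,13,c); (17,14,c); (18,12,c); (18,13,c); (18,14,c); (22,2,c); (22,19,c); (22,21,c); (23,3,c); (23,19,c); (23,20,c); (24,4,c); (24,20,c); (24,21,c); (25,19,c); (25,20,c); (25,21,c)


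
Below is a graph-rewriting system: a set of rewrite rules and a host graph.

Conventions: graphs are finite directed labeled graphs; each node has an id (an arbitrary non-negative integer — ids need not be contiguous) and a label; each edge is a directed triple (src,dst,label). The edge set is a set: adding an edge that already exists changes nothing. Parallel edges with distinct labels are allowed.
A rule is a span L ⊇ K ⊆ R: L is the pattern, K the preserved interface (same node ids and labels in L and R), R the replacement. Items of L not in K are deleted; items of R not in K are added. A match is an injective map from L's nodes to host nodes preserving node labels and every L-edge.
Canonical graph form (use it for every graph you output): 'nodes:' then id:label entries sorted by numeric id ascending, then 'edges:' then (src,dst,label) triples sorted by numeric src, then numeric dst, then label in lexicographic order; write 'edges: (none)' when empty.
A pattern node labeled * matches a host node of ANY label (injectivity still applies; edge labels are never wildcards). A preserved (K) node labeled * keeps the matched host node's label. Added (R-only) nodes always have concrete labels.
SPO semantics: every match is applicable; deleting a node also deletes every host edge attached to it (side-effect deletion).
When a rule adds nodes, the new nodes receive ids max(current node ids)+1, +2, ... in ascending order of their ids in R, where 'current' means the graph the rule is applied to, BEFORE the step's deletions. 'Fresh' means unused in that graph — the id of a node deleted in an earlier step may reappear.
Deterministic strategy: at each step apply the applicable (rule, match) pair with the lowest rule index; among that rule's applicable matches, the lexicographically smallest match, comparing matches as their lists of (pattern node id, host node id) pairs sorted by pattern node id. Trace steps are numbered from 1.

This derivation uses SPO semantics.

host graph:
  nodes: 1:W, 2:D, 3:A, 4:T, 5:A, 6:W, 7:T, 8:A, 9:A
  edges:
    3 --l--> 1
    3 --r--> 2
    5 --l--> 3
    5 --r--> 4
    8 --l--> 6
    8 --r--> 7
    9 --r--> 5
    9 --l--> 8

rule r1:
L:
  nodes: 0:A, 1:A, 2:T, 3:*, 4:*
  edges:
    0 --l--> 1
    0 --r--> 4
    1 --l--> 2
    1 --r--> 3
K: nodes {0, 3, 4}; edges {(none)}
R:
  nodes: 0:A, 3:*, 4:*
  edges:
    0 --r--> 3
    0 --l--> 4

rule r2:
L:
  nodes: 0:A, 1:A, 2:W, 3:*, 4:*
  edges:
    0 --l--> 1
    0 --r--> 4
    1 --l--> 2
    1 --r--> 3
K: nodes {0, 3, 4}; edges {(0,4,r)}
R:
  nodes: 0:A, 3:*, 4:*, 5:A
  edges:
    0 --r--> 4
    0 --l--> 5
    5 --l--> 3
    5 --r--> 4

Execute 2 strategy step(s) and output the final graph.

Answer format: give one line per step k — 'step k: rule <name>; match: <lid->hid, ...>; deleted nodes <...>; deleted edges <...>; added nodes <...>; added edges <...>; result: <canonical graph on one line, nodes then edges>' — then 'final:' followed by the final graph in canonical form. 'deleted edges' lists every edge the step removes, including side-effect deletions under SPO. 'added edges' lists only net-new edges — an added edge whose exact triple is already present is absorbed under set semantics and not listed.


step 1: rule r2; match: 0->5, 1->3, 2->1, 3->2, 4->4; deleted nodes 1, 3; deleted edges (3,1,l); (3,2,r); (5,3,l); added nodes 10; added edges (5,10,l); (10,2,l); (10,4,r); result: nodes: 2:D, 4:T, 5:A, 6:W, 7:T, 8:A, 9:A, 10:A edges: (5,4,r); (5,10,l); (8,6,l); (8,7,r); (9,5,r); (9,8,l); (10,2,l); (10,4,r)
step 2: rule r2; match: 0->9, 1->8, 2->6, 3->7, 4->5; deleted nodes 6, 8; deleted edges (8,6,l); (8,7,r); (9,8,l); added nodes 11; added edges (9,11,l); (11,5,r); (11,7,l); result: nodes: 2:D, 4:T, 5:A, 7:T, 9:A, 10:A, 11:A edges: (5,4,r); (5,10,l); (9,5,r); (9,11,l); (10,2,l); (10,4,r); (11,5,r); (11,7,l)
final:
nodes: 2:D, 4:T, 5:A, 7:T, 9:A, 10:A, 11:A
edges: (5,4,r); (5,10,l); (9,5,r); (9,11,l); (10,2,l); (10,4,r); (11,5,r); (11,7,l)


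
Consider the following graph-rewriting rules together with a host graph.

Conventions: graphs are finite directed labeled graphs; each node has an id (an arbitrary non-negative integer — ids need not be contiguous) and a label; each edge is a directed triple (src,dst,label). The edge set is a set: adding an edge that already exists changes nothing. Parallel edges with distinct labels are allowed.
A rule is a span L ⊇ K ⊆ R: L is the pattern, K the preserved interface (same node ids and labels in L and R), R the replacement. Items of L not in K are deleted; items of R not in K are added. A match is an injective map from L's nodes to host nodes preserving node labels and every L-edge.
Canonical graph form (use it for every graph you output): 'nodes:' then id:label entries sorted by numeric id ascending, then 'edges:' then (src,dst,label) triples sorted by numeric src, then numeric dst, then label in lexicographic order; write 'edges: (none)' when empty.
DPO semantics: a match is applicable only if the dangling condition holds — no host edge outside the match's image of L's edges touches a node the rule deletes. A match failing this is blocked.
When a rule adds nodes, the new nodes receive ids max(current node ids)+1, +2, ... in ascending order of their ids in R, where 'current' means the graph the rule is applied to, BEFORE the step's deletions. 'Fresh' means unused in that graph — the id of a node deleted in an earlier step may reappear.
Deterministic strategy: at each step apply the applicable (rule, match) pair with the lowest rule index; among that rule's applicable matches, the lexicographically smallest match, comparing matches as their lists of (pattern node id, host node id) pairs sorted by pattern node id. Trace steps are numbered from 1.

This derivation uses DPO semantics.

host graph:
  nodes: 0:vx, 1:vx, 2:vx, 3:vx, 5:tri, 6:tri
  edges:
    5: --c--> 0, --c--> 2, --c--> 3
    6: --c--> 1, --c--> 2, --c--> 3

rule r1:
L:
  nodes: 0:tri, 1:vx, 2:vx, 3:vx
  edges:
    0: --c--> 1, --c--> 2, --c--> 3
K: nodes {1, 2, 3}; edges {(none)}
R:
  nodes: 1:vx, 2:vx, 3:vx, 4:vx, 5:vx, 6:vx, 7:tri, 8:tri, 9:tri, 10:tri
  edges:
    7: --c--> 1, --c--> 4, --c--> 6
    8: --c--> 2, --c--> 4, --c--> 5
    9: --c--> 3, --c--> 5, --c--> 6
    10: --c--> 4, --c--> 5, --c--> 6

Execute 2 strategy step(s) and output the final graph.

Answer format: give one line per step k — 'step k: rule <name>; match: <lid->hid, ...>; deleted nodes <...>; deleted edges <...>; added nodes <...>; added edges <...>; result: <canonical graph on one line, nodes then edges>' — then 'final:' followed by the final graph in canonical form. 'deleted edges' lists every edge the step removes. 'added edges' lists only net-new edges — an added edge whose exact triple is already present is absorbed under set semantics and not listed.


step 1: rule r1; match: 0->5, 1->0, 2->2, 3->3; deleted nodes 5; deleted edges (5,0,c); (5,2,c); (5,3,c); added nodes 7, 8, 9, 10, 11, 12, 13; added edges (10,0,c); (10,7,c); (10,9,c); (11,2,c); (11,7,c); (11,8,c); (12,3,c); (12,8,c); (12,9,c); (13,7,c); (13,8,c); (13,9,c); result: nodes: 0:vx, 1:vx, 2:vx, 3:vx, 6:tri, 7:vx, 8:vx, 9:vx, 10:tri, 11:tri, 12:tri, 13:tri edges: (6,1,c); (6,2,c); (6,3,c); (10,0,c); (10,7,c); (10,9,c); (11,2,c); (11,7,c); (11,8,c); (12,3,c); (12,8,c); (12,9,c); (13,7,c); (13,8,c); (13,9,c)
step 2: rule r1; match: 0->6, 1->1, 2->2, 3->3; deleted nodes 6; deleted edges (6,1,c); (6,2,c); (6,3,c); added nodes 14, 15, 16, 17, 18, 19, 20; added edges (17,1,c); (17,14,c); (17,16,c); (18,2,c); (18,14,c); (18,15,c); (19,3,c); (19,15,c); (19,16,c); (20,14,c); (20,15,c); (20,16,c); result: nodes: 0:vx, 1:vx, 2:vx, 3:vx, 7:vx, 8:vx, 9:vx, 10:tri, 11:tri, 12:tri, 13:tri, 14:vx, 15:vx, 16:vx, 17:tri, 18:tri, 19:tri, 20:tri edges: (10,0,c); (10,7,c); (10,9,c); (11,2,c); (11,7,c); (11,8,c); (12,3,c); (12,8,c); (12,9,c); (13,7,c); (13,8,c); (13,9,c); (17,1,c); (17,14,c); (17,16,c); (18,2,c); (18,14,c); (18,15,c); (19,3,c); (19,15,c); (19,16,c); (20,14,c); (20,15,c); (20,16,c)
final:
nodes: 0:vx, 1:vx, 2:vx, 3:vx, 7:vx, 8:vx, 9:vx, 10:tri, 11:tri, 12:tri, 13:tri, 14:vx, 15:vx, 16:vx, 17:tri, 18:tri, 19:tri, 20:tri
edges: (10,0,c); (10,7,c); (10,9,c); (11,2,c); (11,7,c); (11,8,c); (12,3,c); (12,8,c); (12,9,c); (13,7,c); (13,8,c); (13,9,c); (17,1,c); (17,14,c); (17,16,c); (18,2,c); (18,14,c); (18,15,c); (19,3,c); (19,15,c); (19,16,c); (20,14,c); (20,15,c); (20,16,c)


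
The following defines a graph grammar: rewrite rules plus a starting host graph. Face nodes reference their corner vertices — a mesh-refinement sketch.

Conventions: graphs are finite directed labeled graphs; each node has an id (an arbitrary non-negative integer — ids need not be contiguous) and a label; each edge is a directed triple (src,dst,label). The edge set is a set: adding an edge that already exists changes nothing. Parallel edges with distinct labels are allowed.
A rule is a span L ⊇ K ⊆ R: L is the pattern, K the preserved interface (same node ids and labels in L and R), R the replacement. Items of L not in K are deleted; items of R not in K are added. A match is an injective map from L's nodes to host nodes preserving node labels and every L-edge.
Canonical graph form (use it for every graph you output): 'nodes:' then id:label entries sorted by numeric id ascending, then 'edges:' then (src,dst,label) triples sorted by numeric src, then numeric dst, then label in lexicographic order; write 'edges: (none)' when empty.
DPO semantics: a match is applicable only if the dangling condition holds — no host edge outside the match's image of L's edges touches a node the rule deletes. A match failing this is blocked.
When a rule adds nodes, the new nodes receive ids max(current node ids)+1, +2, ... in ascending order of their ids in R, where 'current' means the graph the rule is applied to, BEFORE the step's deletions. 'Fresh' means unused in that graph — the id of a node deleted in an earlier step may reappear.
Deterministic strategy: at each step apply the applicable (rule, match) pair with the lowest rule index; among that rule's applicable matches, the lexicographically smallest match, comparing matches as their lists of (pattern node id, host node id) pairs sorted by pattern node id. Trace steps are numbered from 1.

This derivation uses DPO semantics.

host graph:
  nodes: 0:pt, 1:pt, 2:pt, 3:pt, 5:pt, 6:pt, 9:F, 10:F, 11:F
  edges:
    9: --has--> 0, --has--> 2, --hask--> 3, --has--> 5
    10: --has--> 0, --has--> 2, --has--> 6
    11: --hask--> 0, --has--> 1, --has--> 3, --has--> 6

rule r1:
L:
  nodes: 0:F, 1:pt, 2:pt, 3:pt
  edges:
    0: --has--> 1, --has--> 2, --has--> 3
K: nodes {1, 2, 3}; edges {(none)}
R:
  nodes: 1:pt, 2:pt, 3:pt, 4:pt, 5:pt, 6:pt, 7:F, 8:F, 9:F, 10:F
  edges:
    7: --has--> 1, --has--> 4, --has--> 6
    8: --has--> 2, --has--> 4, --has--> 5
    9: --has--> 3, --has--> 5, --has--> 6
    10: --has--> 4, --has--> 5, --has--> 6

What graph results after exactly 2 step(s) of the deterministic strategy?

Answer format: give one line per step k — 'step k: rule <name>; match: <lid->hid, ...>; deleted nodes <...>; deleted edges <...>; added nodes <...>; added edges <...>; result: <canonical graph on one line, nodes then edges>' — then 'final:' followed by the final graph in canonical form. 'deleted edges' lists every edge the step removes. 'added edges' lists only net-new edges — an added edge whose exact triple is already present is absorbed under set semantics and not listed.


step 1: rule r1; match: 0->10, 1->0, 2->2, 3->6; deleted nodes 10; deleted edges (10,0,has); (10,2,has); (10,6,has); added nodes 12, 13, 14, 15, 16, 17, 18; added edges (15,0,has); (15,12,has); (15,14,has); (16,2,has); (16,12,has); (16,13,has); (17,6,has); (17,13,has); (17,14,has); (18,12,has); (18,13,has); (18,14,has); result: nodes: 0:pt, 1:pt, 2:pt, 3:pt, 5:pt, 6:pt, 9:F, 11:F, 12:pt, 13:pt, 14:pt, 15:F, 16:F, 17:F, 18:F edges: (9,0,has); (9,2,has); (9,3,hask); (9,5,has); (11,0,hask); (11,1,has); (11,3,has); (11,6,has); (15,0,has); (15,12,has); (15,14,has); (16,2,has); (16,12,has); (16,13,has); (17,6,has); (17,13,has); (17,14,has); (18,12,has); (18,13,has); (18,14,has)
step 2: rule r1; match: 0->15, 1->0, 2->12, 3->14; deleted nodes 15; deleted edges (15,0,has); (15,12,has); (15,14,has); added nodes 19, 20, 21, 22, 23, 24, 25; added edges (22,0,has); (22,19,has); (22,21,has); (23,12,has); (23,19,has); (23,20,has); (24,14,has); (24,20,has); (24,21,has); (25,19,has); (25,20,has); (25,21,has); result: nodes: 0:pt, 1:pt, 2:pt, 3:pt, 5:pt, 6:pt, 9:F, 11:F, 12:pt, 13:pt, 14:pt, 16:F, 17:F, 18:F, 19:pt, 20:pt, 21:pt, 22:F, 23:F, 24:F, 25:F edges: (9,0,has); (9,2,has); (9,3,hask); (9,5,has); (11,0,hask); (11,1,has); (11,3,has); (11,6,has); (16,2,has); (16,12,has); (16,13,has); (17,6,has); (17,13,has); (17,14,has); (18,12,has); (18,13,has); (18,14,has); (22,0,has); (22,19,has); (22,21,has); (23,12,has); (23,19,has); (23,20,has); (24,14,has); (24,20,has); (24,21,has); (25,19,has); (25,20,has); (25,21,has)
final:
nodes: 0:pt, 1:pt, 2:pt, 3:pt, 5:pt, 6:pt, 9:F, 11:F, 12:pt, 13:pt, 14:pt, 16:F, 17:F, 18:F, 19:pt, 20:pt, 21:pt, 22:F, 23:F, 24:F, 25:F
edges: (9,0,has); (9,2,has); (9,3,hask); (9,5,has); (11,0,hask); (11,1,has); (11,3,has); (11,6,has); (16,2,has); (16,12,has); (16,13,has); (17,6,has); (17,13,has); (17,14,has); (18,12,has); (18,13,has); (18,14,has); (22,0,has); (22,19,has); (22,21,has); (23,12,has); (23,19,has); (23,20,has); (24,14,has); (24,20,has); (24,21,has); (25,19,has); (25,20,has); (25,21,has)


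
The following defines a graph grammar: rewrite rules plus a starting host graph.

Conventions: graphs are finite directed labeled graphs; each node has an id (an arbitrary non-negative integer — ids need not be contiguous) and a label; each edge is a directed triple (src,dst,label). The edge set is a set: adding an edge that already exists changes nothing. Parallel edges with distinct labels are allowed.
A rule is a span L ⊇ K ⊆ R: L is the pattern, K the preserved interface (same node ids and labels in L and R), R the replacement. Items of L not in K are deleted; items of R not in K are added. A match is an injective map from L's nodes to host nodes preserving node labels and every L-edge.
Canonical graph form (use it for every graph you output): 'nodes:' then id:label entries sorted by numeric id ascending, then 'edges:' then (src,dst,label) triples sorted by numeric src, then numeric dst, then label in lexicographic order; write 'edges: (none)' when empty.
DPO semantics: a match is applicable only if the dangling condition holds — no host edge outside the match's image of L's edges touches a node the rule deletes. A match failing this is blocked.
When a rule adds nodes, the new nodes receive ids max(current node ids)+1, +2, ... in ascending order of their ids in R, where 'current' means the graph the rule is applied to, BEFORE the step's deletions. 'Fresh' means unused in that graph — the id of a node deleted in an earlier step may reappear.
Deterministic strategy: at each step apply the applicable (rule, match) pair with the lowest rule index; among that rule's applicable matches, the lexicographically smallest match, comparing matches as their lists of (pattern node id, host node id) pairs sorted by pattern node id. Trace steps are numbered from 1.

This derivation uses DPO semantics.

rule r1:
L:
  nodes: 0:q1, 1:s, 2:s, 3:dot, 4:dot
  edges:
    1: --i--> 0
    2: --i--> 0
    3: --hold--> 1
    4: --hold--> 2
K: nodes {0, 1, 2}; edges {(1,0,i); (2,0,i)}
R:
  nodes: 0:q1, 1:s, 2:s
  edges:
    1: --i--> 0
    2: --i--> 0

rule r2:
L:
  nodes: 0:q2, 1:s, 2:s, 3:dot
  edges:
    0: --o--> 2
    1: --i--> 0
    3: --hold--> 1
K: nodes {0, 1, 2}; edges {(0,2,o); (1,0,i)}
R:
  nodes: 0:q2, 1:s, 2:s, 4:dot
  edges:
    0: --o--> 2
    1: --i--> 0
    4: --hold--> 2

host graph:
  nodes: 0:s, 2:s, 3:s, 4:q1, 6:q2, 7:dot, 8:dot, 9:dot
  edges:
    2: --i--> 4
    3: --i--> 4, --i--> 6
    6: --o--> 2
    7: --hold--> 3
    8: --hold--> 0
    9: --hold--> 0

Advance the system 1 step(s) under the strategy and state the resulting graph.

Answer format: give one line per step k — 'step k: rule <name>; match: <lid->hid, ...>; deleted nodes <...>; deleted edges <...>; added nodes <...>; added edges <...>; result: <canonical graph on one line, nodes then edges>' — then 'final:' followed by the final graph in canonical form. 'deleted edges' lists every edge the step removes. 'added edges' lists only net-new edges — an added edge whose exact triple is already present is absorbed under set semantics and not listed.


step 1: rule r2; match: 0->6, 1->3, 2->2, 3->7; deleted nodes 7; deleted edges (7,3,hold); added nodes 10; added edges (10,2,hold); result: nodes: 0:s, 2:s, 3:s, 4:q1, 6:q2, 8:dot, 9:dot, 10:dot edges: (2,4,i); (3,4,i); (3,6,i); (6,2,o); (8,0,hold); (9,0,hold); (10,2,hold)
final:
nodes: 0:s, 2:s, 3:s, 4:q1, 6:q2, 8:dot, 9:dot, 10:dot
edges: (2,4,i); (3,4,i); (3,6,i); (6,2,o); (8,0,hold); (9,0,hold); (10,2,hold)


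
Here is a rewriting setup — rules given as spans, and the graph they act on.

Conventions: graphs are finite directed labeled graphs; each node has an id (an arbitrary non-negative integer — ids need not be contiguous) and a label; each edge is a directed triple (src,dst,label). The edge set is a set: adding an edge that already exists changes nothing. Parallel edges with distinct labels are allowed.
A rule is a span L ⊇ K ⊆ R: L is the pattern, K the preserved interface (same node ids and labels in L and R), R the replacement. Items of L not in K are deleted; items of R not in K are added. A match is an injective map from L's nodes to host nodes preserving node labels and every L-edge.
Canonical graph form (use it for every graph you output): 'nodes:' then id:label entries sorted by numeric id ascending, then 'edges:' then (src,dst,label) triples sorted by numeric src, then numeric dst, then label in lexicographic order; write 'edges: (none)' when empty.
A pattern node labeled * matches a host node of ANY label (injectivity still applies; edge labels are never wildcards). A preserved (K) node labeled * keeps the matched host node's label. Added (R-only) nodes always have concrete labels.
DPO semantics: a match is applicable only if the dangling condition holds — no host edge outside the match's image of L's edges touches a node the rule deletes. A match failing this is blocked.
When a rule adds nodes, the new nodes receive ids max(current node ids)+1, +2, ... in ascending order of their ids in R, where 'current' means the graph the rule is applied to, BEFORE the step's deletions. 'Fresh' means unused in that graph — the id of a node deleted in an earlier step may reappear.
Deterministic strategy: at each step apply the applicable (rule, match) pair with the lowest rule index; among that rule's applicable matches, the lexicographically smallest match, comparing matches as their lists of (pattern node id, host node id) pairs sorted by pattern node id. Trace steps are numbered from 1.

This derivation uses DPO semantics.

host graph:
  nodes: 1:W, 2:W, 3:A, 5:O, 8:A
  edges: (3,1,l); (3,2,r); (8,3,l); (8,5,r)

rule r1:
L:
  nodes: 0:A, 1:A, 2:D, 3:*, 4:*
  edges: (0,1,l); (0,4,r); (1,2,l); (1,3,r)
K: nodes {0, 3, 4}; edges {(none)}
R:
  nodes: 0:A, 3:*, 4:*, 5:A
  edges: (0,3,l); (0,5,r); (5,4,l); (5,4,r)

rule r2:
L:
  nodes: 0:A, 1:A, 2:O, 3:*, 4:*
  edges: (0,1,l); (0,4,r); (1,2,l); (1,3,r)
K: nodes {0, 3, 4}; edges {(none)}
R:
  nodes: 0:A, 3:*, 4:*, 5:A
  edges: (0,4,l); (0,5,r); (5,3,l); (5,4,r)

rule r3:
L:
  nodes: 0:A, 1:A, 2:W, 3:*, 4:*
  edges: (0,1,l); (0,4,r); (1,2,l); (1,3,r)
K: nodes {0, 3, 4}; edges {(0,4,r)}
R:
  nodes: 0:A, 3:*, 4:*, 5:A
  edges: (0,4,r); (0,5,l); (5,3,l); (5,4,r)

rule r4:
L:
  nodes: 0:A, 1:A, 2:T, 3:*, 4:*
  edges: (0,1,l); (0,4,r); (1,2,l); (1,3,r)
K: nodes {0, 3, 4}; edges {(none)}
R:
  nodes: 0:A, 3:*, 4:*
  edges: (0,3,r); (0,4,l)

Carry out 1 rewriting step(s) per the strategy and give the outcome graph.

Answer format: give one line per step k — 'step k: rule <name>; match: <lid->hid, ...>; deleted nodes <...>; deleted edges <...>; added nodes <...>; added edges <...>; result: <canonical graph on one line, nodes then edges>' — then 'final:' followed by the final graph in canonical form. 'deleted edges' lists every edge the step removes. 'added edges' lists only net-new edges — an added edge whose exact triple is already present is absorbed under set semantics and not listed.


step 1: rule r3; match: 0->8, 1->3, 2->1, 3->2, 4->5; deleted nodes 1, 3; deleted edges (3,1,l); (3,2,r); (8,3,l); added nodes 9; added edges (8,9,l); (9,2,l); (9,5,r); result: nodes: 2:W, 5:O, 8:A, 9:A edges: (8,5,r); (8,9,l); (9,2,l); (9,5,r)
final:
nodes: 2:W, 5:O, 8:A, 9:A
edges: (8,5,r); (8,9,l); (9,2,l); (9,5,r)


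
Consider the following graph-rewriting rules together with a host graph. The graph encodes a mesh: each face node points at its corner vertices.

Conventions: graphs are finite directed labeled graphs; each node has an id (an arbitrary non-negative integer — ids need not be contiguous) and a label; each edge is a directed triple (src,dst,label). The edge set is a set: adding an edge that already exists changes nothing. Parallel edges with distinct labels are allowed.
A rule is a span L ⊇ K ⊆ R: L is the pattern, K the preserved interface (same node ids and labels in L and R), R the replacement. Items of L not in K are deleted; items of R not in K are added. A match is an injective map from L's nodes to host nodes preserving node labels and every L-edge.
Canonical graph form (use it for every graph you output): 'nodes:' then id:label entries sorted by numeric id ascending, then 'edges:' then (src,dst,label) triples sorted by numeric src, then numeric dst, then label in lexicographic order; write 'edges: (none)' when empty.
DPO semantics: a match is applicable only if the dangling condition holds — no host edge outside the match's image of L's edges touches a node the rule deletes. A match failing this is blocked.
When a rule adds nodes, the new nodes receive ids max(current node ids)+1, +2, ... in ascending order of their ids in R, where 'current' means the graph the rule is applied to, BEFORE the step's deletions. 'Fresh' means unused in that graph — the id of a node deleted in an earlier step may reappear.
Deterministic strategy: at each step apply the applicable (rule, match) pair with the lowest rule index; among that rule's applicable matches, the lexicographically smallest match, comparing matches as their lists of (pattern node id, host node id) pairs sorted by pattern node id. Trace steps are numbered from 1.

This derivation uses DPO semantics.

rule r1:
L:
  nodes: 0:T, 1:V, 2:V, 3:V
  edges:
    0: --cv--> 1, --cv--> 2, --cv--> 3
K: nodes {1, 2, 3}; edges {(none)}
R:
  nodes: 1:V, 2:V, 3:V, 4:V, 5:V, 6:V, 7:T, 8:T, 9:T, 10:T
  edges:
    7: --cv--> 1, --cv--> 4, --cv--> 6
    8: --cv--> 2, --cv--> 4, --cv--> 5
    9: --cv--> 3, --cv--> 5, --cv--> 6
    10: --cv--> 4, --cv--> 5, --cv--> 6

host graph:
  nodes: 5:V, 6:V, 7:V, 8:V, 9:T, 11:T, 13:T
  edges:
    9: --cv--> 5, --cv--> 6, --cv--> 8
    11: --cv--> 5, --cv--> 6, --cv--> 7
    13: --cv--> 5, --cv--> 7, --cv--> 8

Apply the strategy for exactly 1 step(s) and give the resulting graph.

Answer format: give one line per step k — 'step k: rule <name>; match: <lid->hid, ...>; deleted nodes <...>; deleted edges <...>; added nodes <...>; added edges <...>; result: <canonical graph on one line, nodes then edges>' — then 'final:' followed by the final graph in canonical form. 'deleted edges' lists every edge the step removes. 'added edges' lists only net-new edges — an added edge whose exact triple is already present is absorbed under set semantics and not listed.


step 1: rule r1; match: 0->9, 1->5, 2->6, 3->8; deleted nodes 9; deleted edges (9,5,cv); (9,6,cv); (9,8,cv); added nodes 14, 15, 16, 17, 18, 19, 20; added edges (17,5,cv); (17,14,cv); (17,16,cv); (18,6,cv); (18,14,cv); (18,15,cv); (19,8,cv); (19,15,cv); (19,16,cv); (20,14,cv); (20,15,cv); (20,16,cv); result: nodes: 5:V, 6:V, 7:V, 8:V, 11:T, 13:T, 14:V, 15:V, 16:V, 17:T, 18:T, 19:T, 20:T edges: (11,5,cv); (11,6,cv); (11,7,cv); (13,5,cv); (13,7,cv); (13,8,cv); (17,5,cv); (17,14,cv); (17,16,cv); (18,6,cv); (18,14,cv); (18,15,cv); (19,8,cv); (19,15,cv); (19,16,cv); (20,14,cv); (20,15,cv); (20,16,cv)
final:
nodes: 5:V, 6:V, 7:V, 8:V, 11:T, 13:T, 14:V, 15:V, 16:V, 17:T, 18:T, 19:T, 20:T
edges: (11,5,cv); (11,6,cv); (11,7,cv); (13,5,cv); (13,7,cv); (13,8,cv); (17,5,cv); (17,14,cv); (17,16,cv); (18,6,cv); (18,14,cv); (18,15,cv); (19,8,cv); (19,15,cv); (19,16,cv); (20,14,cv); (20,15,cv); (20,16,cv)


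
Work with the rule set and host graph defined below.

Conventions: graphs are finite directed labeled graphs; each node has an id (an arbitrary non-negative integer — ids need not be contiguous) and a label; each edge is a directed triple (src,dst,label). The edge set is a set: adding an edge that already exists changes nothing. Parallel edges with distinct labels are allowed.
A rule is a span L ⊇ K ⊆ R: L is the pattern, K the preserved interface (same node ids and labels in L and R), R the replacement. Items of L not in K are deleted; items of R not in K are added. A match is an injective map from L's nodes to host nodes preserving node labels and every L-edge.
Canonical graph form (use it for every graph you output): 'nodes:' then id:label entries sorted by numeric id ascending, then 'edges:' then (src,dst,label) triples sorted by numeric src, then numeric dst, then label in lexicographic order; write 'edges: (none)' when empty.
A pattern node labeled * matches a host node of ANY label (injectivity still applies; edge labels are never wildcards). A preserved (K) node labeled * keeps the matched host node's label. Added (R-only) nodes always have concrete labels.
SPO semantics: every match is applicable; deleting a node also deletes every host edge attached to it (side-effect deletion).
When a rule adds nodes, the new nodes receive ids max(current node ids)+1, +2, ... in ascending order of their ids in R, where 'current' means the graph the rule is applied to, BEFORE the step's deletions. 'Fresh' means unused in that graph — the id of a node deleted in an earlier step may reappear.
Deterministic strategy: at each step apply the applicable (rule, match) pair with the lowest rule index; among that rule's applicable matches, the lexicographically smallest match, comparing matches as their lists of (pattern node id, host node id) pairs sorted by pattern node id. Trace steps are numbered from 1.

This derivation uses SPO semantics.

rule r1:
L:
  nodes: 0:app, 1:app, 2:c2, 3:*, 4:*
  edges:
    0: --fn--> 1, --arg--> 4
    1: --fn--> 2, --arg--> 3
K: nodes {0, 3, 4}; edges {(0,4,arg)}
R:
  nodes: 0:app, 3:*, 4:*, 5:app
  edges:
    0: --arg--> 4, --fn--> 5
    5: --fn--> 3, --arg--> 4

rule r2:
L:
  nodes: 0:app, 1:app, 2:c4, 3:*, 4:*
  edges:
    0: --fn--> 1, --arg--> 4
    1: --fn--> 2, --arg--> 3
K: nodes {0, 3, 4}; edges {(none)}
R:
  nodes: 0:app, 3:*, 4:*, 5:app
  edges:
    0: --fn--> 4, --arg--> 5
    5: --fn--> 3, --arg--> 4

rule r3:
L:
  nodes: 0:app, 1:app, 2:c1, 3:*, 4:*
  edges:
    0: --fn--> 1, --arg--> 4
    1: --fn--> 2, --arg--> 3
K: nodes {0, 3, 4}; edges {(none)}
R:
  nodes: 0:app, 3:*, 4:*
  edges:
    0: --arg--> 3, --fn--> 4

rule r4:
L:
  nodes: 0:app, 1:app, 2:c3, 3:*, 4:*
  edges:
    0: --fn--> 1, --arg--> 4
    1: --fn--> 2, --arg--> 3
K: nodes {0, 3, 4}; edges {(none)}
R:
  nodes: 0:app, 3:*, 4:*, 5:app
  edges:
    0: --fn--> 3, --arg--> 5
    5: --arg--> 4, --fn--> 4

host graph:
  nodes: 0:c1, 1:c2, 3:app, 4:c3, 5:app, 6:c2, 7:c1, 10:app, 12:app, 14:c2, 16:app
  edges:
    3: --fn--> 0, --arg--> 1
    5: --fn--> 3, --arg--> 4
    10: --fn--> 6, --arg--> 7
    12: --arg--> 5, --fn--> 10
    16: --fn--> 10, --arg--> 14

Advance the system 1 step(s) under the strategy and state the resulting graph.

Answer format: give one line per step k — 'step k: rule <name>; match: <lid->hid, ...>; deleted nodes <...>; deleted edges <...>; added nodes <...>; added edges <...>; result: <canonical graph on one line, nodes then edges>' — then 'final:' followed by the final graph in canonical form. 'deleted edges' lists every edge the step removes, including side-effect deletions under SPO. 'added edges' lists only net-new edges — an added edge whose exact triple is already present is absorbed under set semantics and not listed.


step 1: rule r1; match: 0->12, 1->10, 2->6, 3->7, 4->5; deleted nodes 6, 10; deleted edges (10,6,fn); (10,7,arg); (12,10,fn); (16,10,fn); added nodes 17; added edges (12,17,fn); (17,5,arg); (17,7,fn); result: nodes: 0:c1, 1:c2, 3:app, 4:c3, 5:app, 7:c1, 12:app, 14:c2, 16:app, 17:app edges: (3,0,fn); (3,1,arg); (5,3,fn); (5,4,arg); (12,5,arg); (12,17,fn); (16,14,arg); (17,5,arg); (17,7,fn)
final:
nodes: 0:c1, 1:c2, 3:app, 4:c3, 5:app, 7:c1, 12:app, 14:c2, 16:app, 17:app
edges: (3,0,fn); (3,1,arg); (5,3,fn); (5,4,arg); (12,5,arg); (12,17,fn); (16,14,arg); (17,5,arg); (17,7,fn)


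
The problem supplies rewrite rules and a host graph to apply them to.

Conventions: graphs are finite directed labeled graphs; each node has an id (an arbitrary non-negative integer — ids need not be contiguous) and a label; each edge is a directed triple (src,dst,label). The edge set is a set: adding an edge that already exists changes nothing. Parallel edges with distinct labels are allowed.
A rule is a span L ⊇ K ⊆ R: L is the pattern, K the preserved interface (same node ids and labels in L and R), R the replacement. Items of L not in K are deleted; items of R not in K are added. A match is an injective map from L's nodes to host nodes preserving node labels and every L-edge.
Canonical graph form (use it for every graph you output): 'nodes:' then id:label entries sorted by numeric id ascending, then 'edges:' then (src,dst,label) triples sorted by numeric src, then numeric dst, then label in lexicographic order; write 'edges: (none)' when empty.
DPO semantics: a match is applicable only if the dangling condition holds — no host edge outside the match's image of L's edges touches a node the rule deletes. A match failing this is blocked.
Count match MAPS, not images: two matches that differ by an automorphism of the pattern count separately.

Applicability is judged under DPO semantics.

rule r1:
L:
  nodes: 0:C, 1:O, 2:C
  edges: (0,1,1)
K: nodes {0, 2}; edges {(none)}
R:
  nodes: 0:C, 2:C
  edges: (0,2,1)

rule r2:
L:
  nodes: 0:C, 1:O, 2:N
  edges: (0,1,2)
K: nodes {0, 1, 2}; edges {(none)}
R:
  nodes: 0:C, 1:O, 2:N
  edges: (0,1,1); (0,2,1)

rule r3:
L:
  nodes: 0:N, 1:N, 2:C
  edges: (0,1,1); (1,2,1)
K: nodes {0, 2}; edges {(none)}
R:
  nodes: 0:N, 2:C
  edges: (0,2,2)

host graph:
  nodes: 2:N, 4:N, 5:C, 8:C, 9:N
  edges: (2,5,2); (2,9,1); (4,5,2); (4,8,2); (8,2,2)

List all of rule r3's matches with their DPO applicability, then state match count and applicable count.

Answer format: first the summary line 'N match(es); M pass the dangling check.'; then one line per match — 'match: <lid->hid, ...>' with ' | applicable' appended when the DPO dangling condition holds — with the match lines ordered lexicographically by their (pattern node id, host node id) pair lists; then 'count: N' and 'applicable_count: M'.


0 match(es); 0 pass the dangling check.
count: 0
applicable_count: 0


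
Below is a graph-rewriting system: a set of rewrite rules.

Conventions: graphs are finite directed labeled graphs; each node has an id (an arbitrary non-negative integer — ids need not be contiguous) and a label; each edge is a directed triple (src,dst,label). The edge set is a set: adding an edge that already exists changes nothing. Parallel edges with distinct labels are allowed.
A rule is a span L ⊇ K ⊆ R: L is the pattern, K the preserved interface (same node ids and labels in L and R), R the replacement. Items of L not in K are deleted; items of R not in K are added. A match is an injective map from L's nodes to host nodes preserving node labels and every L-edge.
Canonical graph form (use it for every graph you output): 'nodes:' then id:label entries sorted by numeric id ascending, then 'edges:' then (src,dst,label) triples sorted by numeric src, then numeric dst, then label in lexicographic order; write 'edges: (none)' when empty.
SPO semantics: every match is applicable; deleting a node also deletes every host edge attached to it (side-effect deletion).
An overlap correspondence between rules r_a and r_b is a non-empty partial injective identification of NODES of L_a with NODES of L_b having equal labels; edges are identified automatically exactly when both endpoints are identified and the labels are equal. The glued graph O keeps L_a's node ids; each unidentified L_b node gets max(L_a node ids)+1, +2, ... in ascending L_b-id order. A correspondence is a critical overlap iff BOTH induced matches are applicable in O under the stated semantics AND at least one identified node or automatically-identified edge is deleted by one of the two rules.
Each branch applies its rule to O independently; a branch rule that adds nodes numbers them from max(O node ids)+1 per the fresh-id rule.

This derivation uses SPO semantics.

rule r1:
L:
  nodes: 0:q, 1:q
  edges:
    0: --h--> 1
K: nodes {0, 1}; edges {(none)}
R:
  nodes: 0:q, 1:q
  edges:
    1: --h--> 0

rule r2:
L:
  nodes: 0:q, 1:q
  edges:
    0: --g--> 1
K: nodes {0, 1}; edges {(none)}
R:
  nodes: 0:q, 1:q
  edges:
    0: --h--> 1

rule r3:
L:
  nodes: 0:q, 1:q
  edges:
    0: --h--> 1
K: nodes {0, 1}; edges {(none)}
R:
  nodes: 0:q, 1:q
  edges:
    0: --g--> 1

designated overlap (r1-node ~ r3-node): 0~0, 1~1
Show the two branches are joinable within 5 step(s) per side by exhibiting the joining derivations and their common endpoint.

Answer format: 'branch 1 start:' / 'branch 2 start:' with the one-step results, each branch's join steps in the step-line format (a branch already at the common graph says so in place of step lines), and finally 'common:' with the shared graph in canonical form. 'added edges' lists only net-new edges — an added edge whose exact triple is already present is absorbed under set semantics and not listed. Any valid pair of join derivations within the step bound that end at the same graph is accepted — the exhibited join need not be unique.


branch 1 start:
nodes: 0:q, 1:q
edges: (1,0,h)
branch 2 start:
nodes: 0:q, 1:q
edges: (0,1,g)
branch 1 step 1: rule r1; match: 0->1, 1->0; deleted nodes (none); deleted edges (1,0,h); added nodes (none); added edges (0,1,h); result: nodes: 0:q, 1:q edges: (0,1,h)
branch 2 step 1: rule r2; match: 0->0, 1->1; deleted nodes (none); deleted edges (0,1,g); added nodes (none); added edges (0,1,h); result: nodes: 0:q, 1:q edges: (0,1,h)
common:
nodes: 0:q, 1:q
edges: (0,1,h)
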